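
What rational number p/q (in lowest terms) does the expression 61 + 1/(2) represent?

123/2

Work from the innermost term outward:
Start with 2.
61 + 1/(2/1) = 61 + 1/2 = 123/2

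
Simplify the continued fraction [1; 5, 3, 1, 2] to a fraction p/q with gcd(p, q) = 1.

Use the convergent recurrence hₖ = aₖ·hₖ₋₁ + hₖ₋₂ (and likewise for the denominators kₖ):
a_0 = 1: 1/1
a_1 = 5: 6/5
a_2 = 3: 19/16
a_3 = 1: 25/21
a_4 = 2: 69/58

69/58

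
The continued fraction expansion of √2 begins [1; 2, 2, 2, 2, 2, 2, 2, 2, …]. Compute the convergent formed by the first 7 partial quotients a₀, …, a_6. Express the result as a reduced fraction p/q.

239/169

a_0 = 1: 1/1
a_1 = 2: 3/2
a_2 = 2: 7/5
a_3 = 2: 17/12
a_4 = 2: 41/29
a_5 = 2: 99/70
a_6 = 2: 239/169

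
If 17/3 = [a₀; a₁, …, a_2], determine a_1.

1

17 ÷ 3 → quotient 5, remainder 2
3 ÷ 2 → quotient 1, remainder 1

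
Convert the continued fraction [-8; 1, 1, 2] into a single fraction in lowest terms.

Starting at the tail and folding back:
Start with 2.
1 + 1/(2/1) = 1 + 1/2 = 3/2
1 + 1/(3/2) = 1 + 2/3 = 5/3
-8 + 1/(5/3) = -8 + 3/5 = -37/5

-37/5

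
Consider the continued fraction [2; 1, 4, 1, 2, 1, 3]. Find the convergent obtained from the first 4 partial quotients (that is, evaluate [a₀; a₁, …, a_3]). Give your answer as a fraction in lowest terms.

17/6

Start with 1.
4 + 1/(1/1) = 4 + 1/1 = 5/1
1 + 1/(5/1) = 1 + 1/5 = 6/5
2 + 1/(6/5) = 2 + 5/6 = 17/6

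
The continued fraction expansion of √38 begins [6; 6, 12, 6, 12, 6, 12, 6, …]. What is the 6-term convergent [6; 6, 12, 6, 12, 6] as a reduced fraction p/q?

Starting at the tail and folding back:
Start with 6.
12 + 1/(6/1) = 12 + 1/6 = 73/6
6 + 1/(73/6) = 6 + 6/73 = 444/73
12 + 1/(444/73) = 12 + 73/444 = 5401/444
6 + 1/(5401/444) = 6 + 444/5401 = 32850/5401
6 + 1/(32850/5401) = 6 + 5401/32850 = 202501/32850

202501/32850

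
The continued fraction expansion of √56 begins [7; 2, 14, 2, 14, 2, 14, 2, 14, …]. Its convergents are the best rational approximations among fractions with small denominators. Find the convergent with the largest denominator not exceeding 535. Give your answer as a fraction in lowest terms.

List convergents until the denominator exceeds the bound:
a_0 = 7: 7/1  (≤ bound)
a_1 = 2: 15/2  (≤ bound)
a_2 = 14: 217/29  (≤ bound)
a_3 = 2: 449/60  (≤ bound)
a_4 = 14: 6503/869  (> 535, stop)

449/60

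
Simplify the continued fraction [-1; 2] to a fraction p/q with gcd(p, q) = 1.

Collapse the nested fraction from the inside out:
Start with 2.
-1 + 1/(2/1) = -1 + 1/2 = -1/2

-1/2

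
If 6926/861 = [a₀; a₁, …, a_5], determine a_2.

Run the Euclidean algorithm, recording each quotient:
6926 ÷ 861 → quotient 8, remainder 38
861 ÷ 38 → quotient 22, remainder 25
38 ÷ 25 → quotient 1, remainder 13

1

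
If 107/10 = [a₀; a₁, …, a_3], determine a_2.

Apply division with remainder until the remainder is 0:
107 = 10·10 + 7, so a_0 = 10
10 = 1·7 + 3, so a_1 = 1
7 = 2·3 + 1, so a_2 = 2

2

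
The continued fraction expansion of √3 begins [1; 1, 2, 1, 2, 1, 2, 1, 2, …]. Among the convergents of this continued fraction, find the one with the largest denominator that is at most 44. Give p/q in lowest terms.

71/41

List convergents until the denominator exceeds the bound:
a_0 = 1: 1/1  (≤ bound)
a_1 = 1: 2/1  (≤ bound)
a_2 = 2: 5/3  (≤ bound)
a_3 = 1: 7/4  (≤ bound)
a_4 = 2: 19/11  (≤ bound)
a_5 = 1: 26/15  (≤ bound)
a_6 = 2: 71/41  (≤ bound)
a_7 = 1: 97/56  (> 44, stop)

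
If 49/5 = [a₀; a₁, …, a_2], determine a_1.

1

Apply division with remainder until the remainder is 0:
49 = 9·5 + 4, so a_0 = 9
5 = 1·4 + 1, so a_1 = 1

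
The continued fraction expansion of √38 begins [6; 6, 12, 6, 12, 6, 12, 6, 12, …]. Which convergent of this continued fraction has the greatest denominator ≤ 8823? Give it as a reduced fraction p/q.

List convergents until the denominator exceeds the bound:
a_0 = 6: 6/1  (≤ bound)
a_1 = 6: 37/6  (≤ bound)
a_2 = 12: 450/73  (≤ bound)
a_3 = 6: 2737/444  (≤ bound)
a_4 = 12: 33294/5401  (≤ bound)
a_5 = 6: 202501/32850  (> 8823, stop)

33294/5401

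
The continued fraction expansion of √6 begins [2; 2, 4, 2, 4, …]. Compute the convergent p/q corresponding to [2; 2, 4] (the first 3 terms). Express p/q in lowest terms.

Starting at the tail and folding back:
Start with 4.
2 + 1/(4/1) = 2 + 1/4 = 9/4
2 + 1/(9/4) = 2 + 4/9 = 22/9

22/9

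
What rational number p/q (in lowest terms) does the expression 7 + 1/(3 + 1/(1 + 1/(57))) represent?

Compute successive convergents:
a_0 = 7: 7/1
a_1 = 3: 22/3
a_2 = 1: 29/4
a_3 = 57: 1675/231

1675/231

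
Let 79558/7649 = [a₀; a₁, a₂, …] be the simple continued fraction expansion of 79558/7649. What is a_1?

2

79558 ÷ 7649 → quotient 10, remainder 3068
7649 ÷ 3068 → quotient 2, remainder 1513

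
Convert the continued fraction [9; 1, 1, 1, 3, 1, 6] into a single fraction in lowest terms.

a_0 = 9: 9/1
a_1 = 1: 10/1
a_2 = 1: 19/2
a_3 = 1: 29/3
a_4 = 3: 106/11
a_5 = 1: 135/14
a_6 = 6: 916/95

916/95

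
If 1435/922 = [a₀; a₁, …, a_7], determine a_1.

1435 ÷ 922 → quotient 1, remainder 513
922 ÷ 513 → quotient 1, remainder 409

1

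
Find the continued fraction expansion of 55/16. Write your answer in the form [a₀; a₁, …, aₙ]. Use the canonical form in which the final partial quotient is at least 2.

[3; 2, 3, 2]

55 ÷ 16 → quotient 3, remainder 7
16 ÷ 7 → quotient 2, remainder 2
7 ÷ 2 → quotient 3, remainder 1
2 ÷ 1 → quotient 2, remainder 0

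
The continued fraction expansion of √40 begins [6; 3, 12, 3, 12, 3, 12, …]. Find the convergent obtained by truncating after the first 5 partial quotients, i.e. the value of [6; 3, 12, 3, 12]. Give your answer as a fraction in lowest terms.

8886/1405

Start with 12.
3 + 1/(12/1) = 3 + 1/12 = 37/12
12 + 1/(37/12) = 12 + 12/37 = 456/37
3 + 1/(456/37) = 3 + 37/456 = 1405/456
6 + 1/(1405/456) = 6 + 456/1405 = 8886/1405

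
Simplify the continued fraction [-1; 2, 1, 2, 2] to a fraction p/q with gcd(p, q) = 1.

-12/19

Build up convergents one term at a time:
a_0 = -1: -1/1
a_1 = 2: -1/2
a_2 = 1: -2/3
a_3 = 2: -5/8
a_4 = 2: -12/19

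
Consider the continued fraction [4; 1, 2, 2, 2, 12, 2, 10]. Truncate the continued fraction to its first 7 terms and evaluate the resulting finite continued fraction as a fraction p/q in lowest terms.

a_0 = 4: 4/1
a_1 = 1: 5/1
a_2 = 2: 14/3
a_3 = 2: 33/7
a_4 = 2: 80/17
a_5 = 12: 993/211
a_6 = 2: 2066/439

2066/439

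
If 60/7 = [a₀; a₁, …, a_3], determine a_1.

Apply division with remainder until the remainder is 0:
60 ÷ 7 → quotient 8, remainder 4
7 ÷ 4 → quotient 1, remainder 3

1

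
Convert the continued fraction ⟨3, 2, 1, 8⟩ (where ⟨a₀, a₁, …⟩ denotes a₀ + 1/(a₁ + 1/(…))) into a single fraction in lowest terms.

87/26

Starting at the tail and folding back:
Start with 8.
1 + 1/(8/1) = 1 + 1/8 = 9/8
2 + 1/(9/8) = 2 + 8/9 = 26/9
3 + 1/(26/9) = 3 + 9/26 = 87/26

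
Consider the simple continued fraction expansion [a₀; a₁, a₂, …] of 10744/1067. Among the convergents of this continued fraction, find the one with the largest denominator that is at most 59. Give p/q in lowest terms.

292/29

List convergents until the denominator exceeds the bound:
a_0 = 10: 10/1  (≤ bound)
a_1 = 14: 141/14  (≤ bound)
a_2 = 2: 292/29  (≤ bound)
a_3 = 2: 725/72  (> 59, stop)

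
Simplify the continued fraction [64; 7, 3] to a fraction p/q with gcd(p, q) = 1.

a_0 = 64: 64/1
a_1 = 7: 449/7
a_2 = 3: 1411/22

1411/22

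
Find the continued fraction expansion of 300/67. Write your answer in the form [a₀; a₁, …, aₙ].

[4; 2, 10, 1, 2]

300 ÷ 67 → quotient 4, remainder 32
67 ÷ 32 → quotient 2, remainder 3
32 ÷ 3 → quotient 10, remainder 2
3 ÷ 2 → quotient 1, remainder 1
2 ÷ 1 → quotient 2, remainder 0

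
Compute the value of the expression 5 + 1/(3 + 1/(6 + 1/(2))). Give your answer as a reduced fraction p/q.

218/41

Build up convergents one term at a time:
a_0 = 5: 5/1
a_1 = 3: 16/3
a_2 = 6: 101/19
a_3 = 2: 218/41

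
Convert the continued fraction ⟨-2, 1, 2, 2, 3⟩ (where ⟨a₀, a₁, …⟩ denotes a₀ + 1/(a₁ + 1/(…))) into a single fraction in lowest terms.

-31/24

a_0 = -2: -2/1
a_1 = 1: -1/1
a_2 = 2: -4/3
a_3 = 2: -9/7
a_4 = 3: -31/24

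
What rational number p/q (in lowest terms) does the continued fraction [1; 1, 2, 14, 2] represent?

149/89

Start with 2.
14 + 1/(2/1) = 14 + 1/2 = 29/2
2 + 1/(29/2) = 2 + 2/29 = 60/29
1 + 1/(60/29) = 1 + 29/60 = 89/60
1 + 1/(89/60) = 1 + 60/89 = 149/89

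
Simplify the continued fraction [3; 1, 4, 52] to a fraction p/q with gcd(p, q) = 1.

Build up convergents one term at a time:
a_0 = 3: 3/1
a_1 = 1: 4/1
a_2 = 4: 19/5
a_3 = 52: 992/261

992/261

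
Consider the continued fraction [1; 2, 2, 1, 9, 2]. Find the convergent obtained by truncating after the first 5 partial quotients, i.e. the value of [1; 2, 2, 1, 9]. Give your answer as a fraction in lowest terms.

Work from the innermost term outward:
Start with 9.
1 + 1/(9/1) = 1 + 1/9 = 10/9
2 + 1/(10/9) = 2 + 9/10 = 29/10
2 + 1/(29/10) = 2 + 10/29 = 68/29
1 + 1/(68/29) = 1 + 29/68 = 97/68

97/68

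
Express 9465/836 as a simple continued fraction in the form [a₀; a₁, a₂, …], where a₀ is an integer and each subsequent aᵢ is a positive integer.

Run the Euclidean algorithm, recording each quotient:
⌊9465/836⌋ = 11, remainder 269
⌊836/269⌋ = 3, remainder 29
⌊269/29⌋ = 9, remainder 8
⌊29/8⌋ = 3, remainder 5
⌊8/5⌋ = 1, remainder 3
⌊5/3⌋ = 1, remainder 2
⌊3/2⌋ = 1, remainder 1
⌊2/1⌋ = 2, remainder 0

[11; 3, 9, 3, 1, 1, 1, 2]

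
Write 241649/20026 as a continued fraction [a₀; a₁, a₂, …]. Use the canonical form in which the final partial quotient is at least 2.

241649 ÷ 20026 → quotient 12, remainder 1337
20026 ÷ 1337 → quotient 14, remainder 1308
1337 ÷ 1308 → quotient 1, remainder 29
1308 ÷ 29 → quotient 45, remainder 3
29 ÷ 3 → quotient 9, remainder 2
3 ÷ 2 → quotient 1, remainder 1
2 ÷ 1 → quotient 2, remainder 0

[12; 14, 1, 45, 9, 1, 2]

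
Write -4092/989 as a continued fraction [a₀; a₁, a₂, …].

-4092 ÷ 989 → quotient -5, remainder 853
989 ÷ 853 → quotient 1, remainder 136
853 ÷ 136 → quotient 6, remainder 37
136 ÷ 37 → quotient 3, remainder 25
37 ÷ 25 → quotient 1, remainder 12
25 ÷ 12 → quotient 2, remainder 1
12 ÷ 1 → quotient 12, remainder 0

[-5; 1, 6, 3, 1, 2, 12]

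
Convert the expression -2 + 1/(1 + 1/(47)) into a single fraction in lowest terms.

a_0 = -2: -2/1
a_1 = 1: -1/1
a_2 = 47: -49/48

-49/48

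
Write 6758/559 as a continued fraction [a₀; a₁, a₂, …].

[12; 11, 5, 1, 1, 4]

6758 = 12·559 + 50, so a_0 = 12
559 = 11·50 + 9, so a_1 = 11
50 = 5·9 + 5, so a_2 = 5
9 = 1·5 + 4, so a_3 = 1
5 = 1·4 + 1, so a_4 = 1
4 = 4·1 + 0, so a_5 = 4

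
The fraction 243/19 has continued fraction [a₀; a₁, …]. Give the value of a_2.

243 ÷ 19 → quotient 12, remainder 15
19 ÷ 15 → quotient 1, remainder 4
15 ÷ 4 → quotient 3, remainder 3

3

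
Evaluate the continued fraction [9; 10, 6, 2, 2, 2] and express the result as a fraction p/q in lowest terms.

Start with 2.
2 + 1/(2/1) = 2 + 1/2 = 5/2
2 + 1/(5/2) = 2 + 2/5 = 12/5
6 + 1/(12/5) = 6 + 5/12 = 77/12
10 + 1/(77/12) = 10 + 12/77 = 782/77
9 + 1/(782/77) = 9 + 77/782 = 7115/782

7115/782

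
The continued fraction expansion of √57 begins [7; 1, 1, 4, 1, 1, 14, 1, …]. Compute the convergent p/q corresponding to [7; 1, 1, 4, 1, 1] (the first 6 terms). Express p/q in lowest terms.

Start with 1.
1 + 1/(1/1) = 1 + 1/1 = 2/1
4 + 1/(2/1) = 4 + 1/2 = 9/2
1 + 1/(9/2) = 1 + 2/9 = 11/9
1 + 1/(11/9) = 1 + 9/11 = 20/11
7 + 1/(20/11) = 7 + 11/20 = 151/20

151/20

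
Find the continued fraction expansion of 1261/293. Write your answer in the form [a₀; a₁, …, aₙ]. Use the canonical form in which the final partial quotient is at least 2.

1261 ÷ 293 → quotient 4, remainder 89
293 ÷ 89 → quotient 3, remainder 26
89 ÷ 26 → quotient 3, remainder 11
26 ÷ 11 → quotient 2, remainder 4
11 ÷ 4 → quotient 2, remainder 3
4 ÷ 3 → quotient 1, remainder 1
3 ÷ 1 → quotient 3, remainder 0

[4; 3, 3, 2, 2, 1, 3]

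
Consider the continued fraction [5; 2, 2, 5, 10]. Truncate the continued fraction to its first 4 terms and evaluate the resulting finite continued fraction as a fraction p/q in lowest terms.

146/27

Collapse the nested fraction from the inside out:
Start with 5.
2 + 1/(5/1) = 2 + 1/5 = 11/5
2 + 1/(11/5) = 2 + 5/11 = 27/11
5 + 1/(27/11) = 5 + 11/27 = 146/27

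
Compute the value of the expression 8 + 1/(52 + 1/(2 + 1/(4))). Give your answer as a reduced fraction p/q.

Start with 4.
2 + 1/(4/1) = 2 + 1/4 = 9/4
52 + 1/(9/4) = 52 + 4/9 = 472/9
8 + 1/(472/9) = 8 + 9/472 = 3785/472

3785/472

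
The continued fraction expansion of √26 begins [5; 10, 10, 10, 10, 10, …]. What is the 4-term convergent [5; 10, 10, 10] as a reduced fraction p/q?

5201/1020

Collapse the nested fraction from the inside out:
Start with 10.
10 + 1/(10/1) = 10 + 1/10 = 101/10
10 + 1/(101/10) = 10 + 10/101 = 1020/101
5 + 1/(1020/101) = 5 + 101/1020 = 5201/1020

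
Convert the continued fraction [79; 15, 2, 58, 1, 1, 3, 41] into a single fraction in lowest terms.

41830831/529072

Build up convergents one term at a time:
a_0 = 79: 79/1
a_1 = 15: 1186/15
a_2 = 2: 2451/31
a_3 = 58: 143344/1813
a_4 = 1: 145795/1844
a_5 = 1: 289139/3657
a_6 = 3: 1013212/12815
a_7 = 41: 41830831/529072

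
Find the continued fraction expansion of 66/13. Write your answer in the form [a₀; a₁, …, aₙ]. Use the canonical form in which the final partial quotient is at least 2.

66 = 5·13 + 1, so a_0 = 5
13 = 13·1 + 0, so a_1 = 13

[5; 13]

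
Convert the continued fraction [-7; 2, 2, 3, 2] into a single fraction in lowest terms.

-257/39

a_0 = -7: -7/1
a_1 = 2: -13/2
a_2 = 2: -33/5
a_3 = 3: -112/17
a_4 = 2: -257/39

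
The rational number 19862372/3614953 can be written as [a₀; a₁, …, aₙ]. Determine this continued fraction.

[5; 2, 44, 1, 60, 3, 14, 15]

19862372 ÷ 3614953 → quotient 5, remainder 1787607
3614953 ÷ 1787607 → quotient 2, remainder 39739
1787607 ÷ 39739 → quotient 44, remainder 39091
39739 ÷ 39091 → quotient 1, remainder 648
39091 ÷ 648 → quotient 60, remainder 211
648 ÷ 211 → quotient 3, remainder 15
211 ÷ 15 → quotient 14, remainder 1
15 ÷ 1 → quotient 15, remainder 0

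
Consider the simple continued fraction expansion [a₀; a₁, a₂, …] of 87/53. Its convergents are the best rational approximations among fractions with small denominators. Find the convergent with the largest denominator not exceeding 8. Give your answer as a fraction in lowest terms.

List convergents until the denominator exceeds the bound:
a_0 = 1: 1/1  (≤ bound)
a_1 = 1: 2/1  (≤ bound)
a_2 = 1: 3/2  (≤ bound)
a_3 = 1: 5/3  (≤ bound)
a_4 = 3: 18/11  (> 8, stop)

5/3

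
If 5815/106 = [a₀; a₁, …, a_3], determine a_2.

6

5815 ÷ 106 → quotient 54, remainder 91
106 ÷ 91 → quotient 1, remainder 15
91 ÷ 15 → quotient 6, remainder 1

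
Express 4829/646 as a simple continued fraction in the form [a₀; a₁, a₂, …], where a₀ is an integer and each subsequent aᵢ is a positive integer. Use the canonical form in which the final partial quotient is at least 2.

4829 = 7·646 + 307, so a_0 = 7
646 = 2·307 + 32, so a_1 = 2
307 = 9·32 + 19, so a_2 = 9
32 = 1·19 + 13, so a_3 = 1
19 = 1·13 + 6, so a_4 = 1
13 = 2·6 + 1, so a_5 = 2
6 = 6·1 + 0, so a_6 = 6

[7; 2, 9, 1, 1, 2, 6]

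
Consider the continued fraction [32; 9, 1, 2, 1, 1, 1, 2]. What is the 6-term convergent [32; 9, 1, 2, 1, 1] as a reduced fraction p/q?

2183/68

Starting at the tail and folding back:
Start with 1.
1 + 1/(1/1) = 1 + 1/1 = 2/1
2 + 1/(2/1) = 2 + 1/2 = 5/2
1 + 1/(5/2) = 1 + 2/5 = 7/5
9 + 1/(7/5) = 9 + 5/7 = 68/7
32 + 1/(68/7) = 32 + 7/68 = 2183/68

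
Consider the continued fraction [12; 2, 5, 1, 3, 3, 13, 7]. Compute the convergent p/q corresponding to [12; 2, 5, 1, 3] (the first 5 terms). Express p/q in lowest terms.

623/50

Compute successive convergents:
a_0 = 12: 12/1
a_1 = 2: 25/2
a_2 = 5: 137/11
a_3 = 1: 162/13
a_4 = 3: 623/50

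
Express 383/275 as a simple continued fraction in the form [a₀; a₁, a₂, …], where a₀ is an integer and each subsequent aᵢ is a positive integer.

383 ÷ 275 → quotient 1, remainder 108
275 ÷ 108 → quotient 2, remainder 59
108 ÷ 59 → quotient 1, remainder 49
59 ÷ 49 → quotient 1, remainder 10
49 ÷ 10 → quotient 4, remainder 9
10 ÷ 9 → quotient 1, remainder 1
9 ÷ 1 → quotient 9, remainder 0

[1; 2, 1, 1, 4, 1, 9]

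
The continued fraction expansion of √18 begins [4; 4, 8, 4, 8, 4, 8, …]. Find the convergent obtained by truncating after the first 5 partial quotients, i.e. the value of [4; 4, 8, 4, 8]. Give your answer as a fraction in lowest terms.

4756/1121

Start with 8.
4 + 1/(8/1) = 4 + 1/8 = 33/8
8 + 1/(33/8) = 8 + 8/33 = 272/33
4 + 1/(272/33) = 4 + 33/272 = 1121/272
4 + 1/(1121/272) = 4 + 272/1121 = 4756/1121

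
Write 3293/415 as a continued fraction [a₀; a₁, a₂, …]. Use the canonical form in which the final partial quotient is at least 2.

Repeatedly divide and take the remainder:
3293 = 7·415 + 388, so a_0 = 7
415 = 1·388 + 27, so a_1 = 1
388 = 14·27 + 10, so a_2 = 14
27 = 2·10 + 7, so a_3 = 2
10 = 1·7 + 3, so a_4 = 1
7 = 2·3 + 1, so a_5 = 2
3 = 3·1 + 0, so a_6 = 3

[7; 1, 14, 2, 1, 2, 3]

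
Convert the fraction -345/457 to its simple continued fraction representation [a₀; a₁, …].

[-1; 4, 12, 2, 4]

-345 ÷ 457 → quotient -1, remainder 112
457 ÷ 112 → quotient 4, remainder 9
112 ÷ 9 → quotient 12, remainder 4
9 ÷ 4 → quotient 2, remainder 1
4 ÷ 1 → quotient 4, remainder 0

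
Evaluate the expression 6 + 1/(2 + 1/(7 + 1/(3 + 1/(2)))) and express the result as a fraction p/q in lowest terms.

Compute successive convergents:
a_0 = 6: 6/1
a_1 = 2: 13/2
a_2 = 7: 97/15
a_3 = 3: 304/47
a_4 = 2: 705/109

705/109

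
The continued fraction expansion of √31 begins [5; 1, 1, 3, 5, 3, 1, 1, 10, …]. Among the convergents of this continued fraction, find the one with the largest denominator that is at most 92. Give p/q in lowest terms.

206/37

a_0 = 5: 5/1  (≤ bound)
a_1 = 1: 6/1  (≤ bound)
a_2 = 1: 11/2  (≤ bound)
a_3 = 3: 39/7  (≤ bound)
a_4 = 5: 206/37  (≤ bound)
a_5 = 3: 657/118  (> 92, stop)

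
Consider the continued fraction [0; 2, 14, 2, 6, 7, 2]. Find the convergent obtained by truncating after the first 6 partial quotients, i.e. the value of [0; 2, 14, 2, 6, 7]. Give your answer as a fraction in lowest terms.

Start with 7.
6 + 1/(7/1) = 6 + 1/7 = 43/7
2 + 1/(43/7) = 2 + 7/43 = 93/43
14 + 1/(93/43) = 14 + 43/93 = 1345/93
2 + 1/(1345/93) = 2 + 93/1345 = 2783/1345
0 + 1/(2783/1345) = 0 + 1345/2783 = 1345/2783

1345/2783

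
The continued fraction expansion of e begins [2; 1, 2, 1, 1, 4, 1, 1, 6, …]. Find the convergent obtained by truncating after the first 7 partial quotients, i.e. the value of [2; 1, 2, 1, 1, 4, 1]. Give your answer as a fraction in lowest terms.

106/39

Collapse the nested fraction from the inside out:
Start with 1.
4 + 1/(1/1) = 4 + 1/1 = 5/1
1 + 1/(5/1) = 1 + 1/5 = 6/5
1 + 1/(6/5) = 1 + 5/6 = 11/6
2 + 1/(11/6) = 2 + 6/11 = 28/11
1 + 1/(28/11) = 1 + 11/28 = 39/28
2 + 1/(39/28) = 2 + 28/39 = 106/39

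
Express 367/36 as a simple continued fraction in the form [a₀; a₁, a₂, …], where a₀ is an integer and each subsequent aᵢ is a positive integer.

[10; 5, 7]

Repeatedly divide and take the remainder:
367 = 10·36 + 7, so a_0 = 10
36 = 5·7 + 1, so a_1 = 5
7 = 7·1 + 0, so a_2 = 7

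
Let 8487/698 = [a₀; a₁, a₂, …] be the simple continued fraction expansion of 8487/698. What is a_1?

Apply division with remainder until the remainder is 0:
8487 = 12·698 + 111, so a_0 = 12
698 = 6·111 + 32, so a_1 = 6

6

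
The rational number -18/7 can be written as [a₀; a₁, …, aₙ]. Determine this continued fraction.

[-3; 2, 3]

⌊-18/7⌋ = -3, remainder 3
⌊7/3⌋ = 2, remainder 1
⌊3/1⌋ = 3, remainder 0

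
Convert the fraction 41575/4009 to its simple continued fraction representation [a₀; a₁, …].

[10; 2, 1, 2, 3, 29, 2, 2]

Repeatedly divide and take the remainder:
41575 ÷ 4009 → quotient 10, remainder 1485
4009 ÷ 1485 → quotient 2, remainder 1039
1485 ÷ 1039 → quotient 1, remainder 446
1039 ÷ 446 → quotient 2, remainder 147
446 ÷ 147 → quotient 3, remainder 5
147 ÷ 5 → quotient 29, remainder 2
5 ÷ 2 → quotient 2, remainder 1
2 ÷ 1 → quotient 2, remainder 0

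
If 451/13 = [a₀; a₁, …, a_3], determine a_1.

451 ÷ 13 → quotient 34, remainder 9
13 ÷ 9 → quotient 1, remainder 4

1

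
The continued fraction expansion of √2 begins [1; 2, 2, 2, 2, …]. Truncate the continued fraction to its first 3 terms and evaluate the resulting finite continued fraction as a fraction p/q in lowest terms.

7/5

Start with 2.
2 + 1/(2/1) = 2 + 1/2 = 5/2
1 + 1/(5/2) = 1 + 2/5 = 7/5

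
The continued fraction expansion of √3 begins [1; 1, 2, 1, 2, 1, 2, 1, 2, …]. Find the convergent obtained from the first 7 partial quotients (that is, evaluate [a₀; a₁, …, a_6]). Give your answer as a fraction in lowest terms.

Start with 2.
1 + 1/(2/1) = 1 + 1/2 = 3/2
2 + 1/(3/2) = 2 + 2/3 = 8/3
1 + 1/(8/3) = 1 + 3/8 = 11/8
2 + 1/(11/8) = 2 + 8/11 = 30/11
1 + 1/(30/11) = 1 + 11/30 = 41/30
1 + 1/(41/30) = 1 + 30/41 = 71/41

71/41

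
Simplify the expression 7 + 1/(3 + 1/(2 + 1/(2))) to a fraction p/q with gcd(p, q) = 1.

Collapse the nested fraction from the inside out:
Start with 2.
2 + 1/(2/1) = 2 + 1/2 = 5/2
3 + 1/(5/2) = 3 + 2/5 = 17/5
7 + 1/(17/5) = 7 + 5/17 = 124/17

124/17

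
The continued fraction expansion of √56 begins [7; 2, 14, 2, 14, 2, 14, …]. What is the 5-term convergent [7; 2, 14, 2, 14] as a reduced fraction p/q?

Start with 14.
2 + 1/(14/1) = 2 + 1/14 = 29/14
14 + 1/(29/14) = 14 + 14/29 = 420/29
2 + 1/(420/29) = 2 + 29/420 = 869/420
7 + 1/(869/420) = 7 + 420/869 = 6503/869

6503/869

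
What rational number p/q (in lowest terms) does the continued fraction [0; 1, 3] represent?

3/4

Start with 3.
1 + 1/(3/1) = 1 + 1/3 = 4/3
0 + 1/(4/3) = 0 + 3/4 = 3/4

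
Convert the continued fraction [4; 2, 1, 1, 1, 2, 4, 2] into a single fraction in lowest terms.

Starting at the tail and folding back:
Start with 2.
4 + 1/(2/1) = 4 + 1/2 = 9/2
2 + 1/(9/2) = 2 + 2/9 = 20/9
1 + 1/(20/9) = 1 + 9/20 = 29/20
1 + 1/(29/20) = 1 + 20/29 = 49/29
1 + 1/(49/29) = 1 + 29/49 = 78/49
2 + 1/(78/49) = 2 + 49/78 = 205/78
4 + 1/(205/78) = 4 + 78/205 = 898/205

898/205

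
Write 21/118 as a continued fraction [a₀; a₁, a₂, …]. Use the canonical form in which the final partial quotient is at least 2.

Repeatedly divide and take the remainder:
21 = 0·118 + 21, so a_0 = 0
118 = 5·21 + 13, so a_1 = 5
21 = 1·13 + 8, so a_2 = 1
13 = 1·8 + 5, so a_3 = 1
8 = 1·5 + 3, so a_4 = 1
5 = 1·3 + 2, so a_5 = 1
3 = 1·2 + 1, so a_6 = 1
2 = 2·1 + 0, so a_7 = 2

[0; 5, 1, 1, 1, 1, 1, 2]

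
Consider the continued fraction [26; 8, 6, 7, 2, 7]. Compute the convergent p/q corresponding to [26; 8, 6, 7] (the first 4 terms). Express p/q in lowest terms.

9169/351

Compute successive convergents:
a_0 = 26: 26/1
a_1 = 8: 209/8
a_2 = 6: 1280/49
a_3 = 7: 9169/351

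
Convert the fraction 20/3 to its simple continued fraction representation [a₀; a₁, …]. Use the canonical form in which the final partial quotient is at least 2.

⌊20/3⌋ = 6, remainder 2
⌊3/2⌋ = 1, remainder 1
⌊2/1⌋ = 2, remainder 0

[6; 1, 2]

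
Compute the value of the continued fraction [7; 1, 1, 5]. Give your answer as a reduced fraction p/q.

83/11

Starting at the tail and folding back:
Start with 5.
1 + 1/(5/1) = 1 + 1/5 = 6/5
1 + 1/(6/5) = 1 + 5/6 = 11/6
7 + 1/(11/6) = 7 + 6/11 = 83/11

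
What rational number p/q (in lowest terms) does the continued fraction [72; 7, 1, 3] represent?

Start with 3.
1 + 1/(3/1) = 1 + 1/3 = 4/3
7 + 1/(4/3) = 7 + 3/4 = 31/4
72 + 1/(31/4) = 72 + 4/31 = 2236/31

2236/31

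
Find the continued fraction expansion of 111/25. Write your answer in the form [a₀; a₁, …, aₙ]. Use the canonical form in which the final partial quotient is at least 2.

[4; 2, 3, 1, 2]

111 = 4·25 + 11, so a_0 = 4
25 = 2·11 + 3, so a_1 = 2
11 = 3·3 + 2, so a_2 = 3
3 = 1·2 + 1, so a_3 = 1
2 = 2·1 + 0, so a_4 = 2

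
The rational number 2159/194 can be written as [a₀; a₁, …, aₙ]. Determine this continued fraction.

⌊2159/194⌋ = 11, remainder 25
⌊194/25⌋ = 7, remainder 19
⌊25/19⌋ = 1, remainder 6
⌊19/6⌋ = 3, remainder 1
⌊6/1⌋ = 6, remainder 0

[11; 7, 1, 3, 6]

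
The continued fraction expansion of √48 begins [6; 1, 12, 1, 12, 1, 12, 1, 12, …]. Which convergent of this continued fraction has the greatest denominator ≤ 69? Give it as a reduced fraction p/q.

List convergents until the denominator exceeds the bound:
a_0 = 6: 6/1  (≤ bound)
a_1 = 1: 7/1  (≤ bound)
a_2 = 12: 90/13  (≤ bound)
a_3 = 1: 97/14  (≤ bound)
a_4 = 12: 1254/181  (> 69, stop)

97/14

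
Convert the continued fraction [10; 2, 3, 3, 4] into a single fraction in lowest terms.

1033/99

Start with 4.
3 + 1/(4/1) = 3 + 1/4 = 13/4
3 + 1/(13/4) = 3 + 4/13 = 43/13
2 + 1/(43/13) = 2 + 13/43 = 99/43
10 + 1/(99/43) = 10 + 43/99 = 1033/99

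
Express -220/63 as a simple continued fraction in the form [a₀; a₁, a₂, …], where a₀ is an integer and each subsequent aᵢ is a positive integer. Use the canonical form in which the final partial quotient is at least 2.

-220 ÷ 63 → quotient -4, remainder 32
63 ÷ 32 → quotient 1, remainder 31
32 ÷ 31 → quotient 1, remainder 1
31 ÷ 1 → quotient 31, remainder 0

[-4; 1, 1, 31]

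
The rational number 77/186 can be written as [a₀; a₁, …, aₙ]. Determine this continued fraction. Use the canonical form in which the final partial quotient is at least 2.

Repeatedly divide and take the remainder:
77 = 0·186 + 77, so a_0 = 0
186 = 2·77 + 32, so a_1 = 2
77 = 2·32 + 13, so a_2 = 2
32 = 2·13 + 6, so a_3 = 2
13 = 2·6 + 1, so a_4 = 2
6 = 6·1 + 0, so a_5 = 6

[0; 2, 2, 2, 2, 6]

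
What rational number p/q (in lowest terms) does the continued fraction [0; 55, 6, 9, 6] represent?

a_0 = 0: 0/1
a_1 = 55: 1/55
a_2 = 6: 6/331
a_3 = 9: 55/3034
a_4 = 6: 336/18535

336/18535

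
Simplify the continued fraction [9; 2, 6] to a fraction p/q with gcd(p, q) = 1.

a_0 = 9: 9/1
a_1 = 2: 19/2
a_2 = 6: 123/13

123/13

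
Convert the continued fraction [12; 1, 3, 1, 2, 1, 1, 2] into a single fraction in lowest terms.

Use the convergent recurrence hₖ = aₖ·hₖ₋₁ + hₖ₋₂ (and likewise for the denominators kₖ):
a_0 = 12: 12/1
a_1 = 1: 13/1
a_2 = 3: 51/4
a_3 = 1: 64/5
a_4 = 2: 179/14
a_5 = 1: 243/19
a_6 = 1: 422/33
a_7 = 2: 1087/85

1087/85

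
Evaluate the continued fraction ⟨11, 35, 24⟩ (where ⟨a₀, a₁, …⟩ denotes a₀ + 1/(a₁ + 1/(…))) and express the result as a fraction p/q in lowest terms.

Starting at the tail and folding back:
Start with 24.
35 + 1/(24/1) = 35 + 1/24 = 841/24
11 + 1/(841/24) = 11 + 24/841 = 9275/841

9275/841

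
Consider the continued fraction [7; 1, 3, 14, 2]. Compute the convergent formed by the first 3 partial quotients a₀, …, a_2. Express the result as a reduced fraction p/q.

31/4

Work from the innermost term outward:
Start with 3.
1 + 1/(3/1) = 1 + 1/3 = 4/3
7 + 1/(4/3) = 7 + 3/4 = 31/4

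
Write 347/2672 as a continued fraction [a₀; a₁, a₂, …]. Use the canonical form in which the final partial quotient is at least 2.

347 ÷ 2672 → quotient 0, remainder 347
2672 ÷ 347 → quotient 7, remainder 243
347 ÷ 243 → quotient 1, remainder 104
243 ÷ 104 → quotient 2, remainder 35
104 ÷ 35 → quotient 2, remainder 34
35 ÷ 34 → quotient 1, remainder 1
34 ÷ 1 → quotient 34, remainder 0

[0; 7, 1, 2, 2, 1, 34]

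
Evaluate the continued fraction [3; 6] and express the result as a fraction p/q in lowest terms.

19/6

a_0 = 3: 3/1
a_1 = 6: 19/6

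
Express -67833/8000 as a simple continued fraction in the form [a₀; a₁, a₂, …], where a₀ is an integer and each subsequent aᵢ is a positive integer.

-67833 ÷ 8000 → quotient -9, remainder 4167
8000 ÷ 4167 → quotient 1, remainder 3833
4167 ÷ 3833 → quotient 1, remainder 334
3833 ÷ 334 → quotient 11, remainder 159
334 ÷ 159 → quotient 2, remainder 16
159 ÷ 16 → quotient 9, remainder 15
16 ÷ 15 → quotient 1, remainder 1
15 ÷ 1 → quotient 15, remainder 0

[-9; 1, 1, 11, 2, 9, 1, 15]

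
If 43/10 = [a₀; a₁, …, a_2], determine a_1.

Apply division with remainder until the remainder is 0:
43 = 4·10 + 3, so a_0 = 4
10 = 3·3 + 1, so a_1 = 3

3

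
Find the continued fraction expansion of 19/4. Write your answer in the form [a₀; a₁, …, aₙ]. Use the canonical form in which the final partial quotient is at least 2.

Run the Euclidean algorithm, recording each quotient:
19 ÷ 4 → quotient 4, remainder 3
4 ÷ 3 → quotient 1, remainder 1
3 ÷ 1 → quotient 3, remainder 0

[4; 1, 3]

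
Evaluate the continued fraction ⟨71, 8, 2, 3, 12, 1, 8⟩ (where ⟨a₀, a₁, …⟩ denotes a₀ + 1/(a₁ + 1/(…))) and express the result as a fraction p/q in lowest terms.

497617/6997

Start with 8.
1 + 1/(8/1) = 1 + 1/8 = 9/8
12 + 1/(9/8) = 12 + 8/9 = 116/9
3 + 1/(116/9) = 3 + 9/116 = 357/116
2 + 1/(357/116) = 2 + 116/357 = 830/357
8 + 1/(830/357) = 8 + 357/830 = 6997/830
71 + 1/(6997/830) = 71 + 830/6997 = 497617/6997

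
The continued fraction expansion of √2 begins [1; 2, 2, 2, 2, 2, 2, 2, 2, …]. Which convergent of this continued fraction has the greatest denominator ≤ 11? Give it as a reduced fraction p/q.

List convergents until the denominator exceeds the bound:
a_0 = 1: 1/1  (≤ bound)
a_1 = 2: 3/2  (≤ bound)
a_2 = 2: 7/5  (≤ bound)
a_3 = 2: 17/12  (> 11, stop)

7/5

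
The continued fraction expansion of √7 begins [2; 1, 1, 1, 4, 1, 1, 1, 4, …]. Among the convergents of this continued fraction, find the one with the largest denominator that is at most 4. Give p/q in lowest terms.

List convergents until the denominator exceeds the bound:
a_0 = 2: 2/1  (≤ bound)
a_1 = 1: 3/1  (≤ bound)
a_2 = 1: 5/2  (≤ bound)
a_3 = 1: 8/3  (≤ bound)
a_4 = 4: 37/14  (> 4, stop)

8/3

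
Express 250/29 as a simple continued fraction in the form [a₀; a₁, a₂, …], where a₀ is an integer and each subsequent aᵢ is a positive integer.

Run the Euclidean algorithm, recording each quotient:
250 ÷ 29 → quotient 8, remainder 18
29 ÷ 18 → quotient 1, remainder 11
18 ÷ 11 → quotient 1, remainder 7
11 ÷ 7 → quotient 1, remainder 4
7 ÷ 4 → quotient 1, remainder 3
4 ÷ 3 → quotient 1, remainder 1
3 ÷ 1 → quotient 3, remainder 0

[8; 1, 1, 1, 1, 1, 3]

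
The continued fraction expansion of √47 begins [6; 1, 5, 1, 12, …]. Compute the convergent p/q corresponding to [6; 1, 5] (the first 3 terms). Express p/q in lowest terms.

41/6

Use the convergent recurrence hₖ = aₖ·hₖ₋₁ + hₖ₋₂ (and likewise for the denominators kₖ):
a_0 = 6: 6/1
a_1 = 1: 7/1
a_2 = 5: 41/6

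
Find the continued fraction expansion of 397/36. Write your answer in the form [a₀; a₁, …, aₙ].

397 = 11·36 + 1, so a_0 = 11
36 = 36·1 + 0, so a_1 = 36

[11; 36]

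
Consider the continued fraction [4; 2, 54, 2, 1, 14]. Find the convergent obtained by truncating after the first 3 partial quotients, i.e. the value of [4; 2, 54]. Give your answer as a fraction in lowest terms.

Start with 54.
2 + 1/(54/1) = 2 + 1/54 = 109/54
4 + 1/(109/54) = 4 + 54/109 = 490/109

490/109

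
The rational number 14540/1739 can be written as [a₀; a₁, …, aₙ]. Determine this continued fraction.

[8; 2, 1, 3, 3, 48]

Run the Euclidean algorithm, recording each quotient:
14540 ÷ 1739 → quotient 8, remainder 628
1739 ÷ 628 → quotient 2, remainder 483
628 ÷ 483 → quotient 1, remainder 145
483 ÷ 145 → quotient 3, remainder 48
145 ÷ 48 → quotient 3, remainder 1
48 ÷ 1 → quotient 48, remainder 0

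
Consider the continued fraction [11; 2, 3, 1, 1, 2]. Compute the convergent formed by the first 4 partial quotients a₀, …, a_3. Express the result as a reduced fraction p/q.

a_0 = 11: 11/1
a_1 = 2: 23/2
a_2 = 3: 80/7
a_3 = 1: 103/9

103/9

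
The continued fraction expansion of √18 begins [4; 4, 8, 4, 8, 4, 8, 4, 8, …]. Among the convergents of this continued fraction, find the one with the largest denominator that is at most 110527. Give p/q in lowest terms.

List convergents until the denominator exceeds the bound:
a_0 = 4: 4/1  (≤ bound)
a_1 = 4: 17/4  (≤ bound)
a_2 = 8: 140/33  (≤ bound)
a_3 = 4: 577/136  (≤ bound)
a_4 = 8: 4756/1121  (≤ bound)
a_5 = 4: 19601/4620  (≤ bound)
a_6 = 8: 161564/38081  (≤ bound)
a_7 = 4: 665857/156944  (> 110527, stop)

161564/38081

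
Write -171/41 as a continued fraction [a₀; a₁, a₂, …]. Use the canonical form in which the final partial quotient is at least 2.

Run the Euclidean algorithm, recording each quotient:
-171 ÷ 41 → quotient -5, remainder 34
41 ÷ 34 → quotient 1, remainder 7
34 ÷ 7 → quotient 4, remainder 6
7 ÷ 6 → quotient 1, remainder 1
6 ÷ 1 → quotient 6, remainder 0

[-5; 1, 4, 1, 6]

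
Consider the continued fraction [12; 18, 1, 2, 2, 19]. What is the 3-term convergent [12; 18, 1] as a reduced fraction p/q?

a_0 = 12: 12/1
a_1 = 18: 217/18
a_2 = 1: 229/19

229/19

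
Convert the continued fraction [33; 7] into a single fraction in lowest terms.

232/7

Starting at the tail and folding back:
Start with 7.
33 + 1/(7/1) = 33 + 1/7 = 232/7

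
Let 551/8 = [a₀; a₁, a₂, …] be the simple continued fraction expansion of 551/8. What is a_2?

7

551 ÷ 8 → quotient 68, remainder 7
8 ÷ 7 → quotient 1, remainder 1
7 ÷ 1 → quotient 7, remainder 0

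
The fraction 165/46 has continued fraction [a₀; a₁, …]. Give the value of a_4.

165 ÷ 46 → quotient 3, remainder 27
46 ÷ 27 → quotient 1, remainder 19
27 ÷ 19 → quotient 1, remainder 8
19 ÷ 8 → quotient 2, remainder 3
8 ÷ 3 → quotient 2, remainder 2

2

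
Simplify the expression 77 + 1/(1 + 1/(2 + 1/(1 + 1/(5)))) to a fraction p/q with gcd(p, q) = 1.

Use the convergent recurrence hₖ = aₖ·hₖ₋₁ + hₖ₋₂ (and likewise for the denominators kₖ):
a_0 = 77: 77/1
a_1 = 1: 78/1
a_2 = 2: 233/3
a_3 = 1: 311/4
a_4 = 5: 1788/23

1788/23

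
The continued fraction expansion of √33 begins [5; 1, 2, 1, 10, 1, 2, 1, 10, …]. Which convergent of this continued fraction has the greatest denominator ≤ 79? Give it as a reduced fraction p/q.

270/47

List convergents until the denominator exceeds the bound:
a_0 = 5: 5/1  (≤ bound)
a_1 = 1: 6/1  (≤ bound)
a_2 = 2: 17/3  (≤ bound)
a_3 = 1: 23/4  (≤ bound)
a_4 = 10: 247/43  (≤ bound)
a_5 = 1: 270/47  (≤ bound)
a_6 = 2: 787/137  (> 79, stop)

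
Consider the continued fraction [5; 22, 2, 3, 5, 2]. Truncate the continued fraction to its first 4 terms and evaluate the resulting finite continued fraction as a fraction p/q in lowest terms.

792/157

Build up convergents one term at a time:
a_0 = 5: 5/1
a_1 = 22: 111/22
a_2 = 2: 227/45
a_3 = 3: 792/157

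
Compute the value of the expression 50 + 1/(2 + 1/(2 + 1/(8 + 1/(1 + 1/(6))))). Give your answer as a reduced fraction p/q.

16331/324

Starting at the tail and folding back:
Start with 6.
1 + 1/(6/1) = 1 + 1/6 = 7/6
8 + 1/(7/6) = 8 + 6/7 = 62/7
2 + 1/(62/7) = 2 + 7/62 = 131/62
2 + 1/(131/62) = 2 + 62/131 = 324/131
50 + 1/(324/131) = 50 + 131/324 = 16331/324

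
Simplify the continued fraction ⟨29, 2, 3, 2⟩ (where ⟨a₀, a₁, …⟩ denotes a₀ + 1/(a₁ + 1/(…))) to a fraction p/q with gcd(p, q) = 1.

471/16

Start with 2.
3 + 1/(2/1) = 3 + 1/2 = 7/2
2 + 1/(7/2) = 2 + 2/7 = 16/7
29 + 1/(16/7) = 29 + 7/16 = 471/16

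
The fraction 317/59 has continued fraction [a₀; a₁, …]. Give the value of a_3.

Apply division with remainder until the remainder is 0:
317 ÷ 59 → quotient 5, remainder 22
59 ÷ 22 → quotient 2, remainder 15
22 ÷ 15 → quotient 1, remainder 7
15 ÷ 7 → quotient 2, remainder 1

2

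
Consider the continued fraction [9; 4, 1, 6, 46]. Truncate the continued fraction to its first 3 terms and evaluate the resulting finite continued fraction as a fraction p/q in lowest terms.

a_0 = 9: 9/1
a_1 = 4: 37/4
a_2 = 1: 46/5

46/5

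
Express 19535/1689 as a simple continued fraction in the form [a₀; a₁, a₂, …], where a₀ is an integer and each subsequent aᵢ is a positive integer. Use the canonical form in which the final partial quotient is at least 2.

[11; 1, 1, 3, 3, 2, 15, 2]

Repeatedly divide and take the remainder:
19535 ÷ 1689 → quotient 11, remainder 956
1689 ÷ 956 → quotient 1, remainder 733
956 ÷ 733 → quotient 1, remainder 223
733 ÷ 223 → quotient 3, remainder 64
223 ÷ 64 → quotient 3, remainder 31
64 ÷ 31 → quotient 2, remainder 2
31 ÷ 2 → quotient 15, remainder 1
2 ÷ 1 → quotient 2, remainder 0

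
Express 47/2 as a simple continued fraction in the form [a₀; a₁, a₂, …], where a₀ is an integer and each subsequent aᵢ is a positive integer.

Apply division with remainder until the remainder is 0:
47 ÷ 2 → quotient 23, remainder 1
2 ÷ 1 → quotient 2, remainder 0

[23; 2]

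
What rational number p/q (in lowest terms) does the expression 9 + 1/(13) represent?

118/13

Start with 13.
9 + 1/(13/1) = 9 + 1/13 = 118/13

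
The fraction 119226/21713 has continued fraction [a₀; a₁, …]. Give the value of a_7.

4

119226 ÷ 21713 → quotient 5, remainder 10661
21713 ÷ 10661 → quotient 2, remainder 391
10661 ÷ 391 → quotient 27, remainder 104
391 ÷ 104 → quotient 3, remainder 79
104 ÷ 79 → quotient 1, remainder 25
79 ÷ 25 → quotient 3, remainder 4
25 ÷ 4 → quotient 6, remainder 1
4 ÷ 1 → quotient 4, remainder 0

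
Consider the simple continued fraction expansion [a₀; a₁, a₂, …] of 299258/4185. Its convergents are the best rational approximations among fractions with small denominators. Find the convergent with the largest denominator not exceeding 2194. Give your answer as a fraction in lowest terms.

24527/343

List convergents until the denominator exceeds the bound:
a_0 = 71: 71/1  (≤ bound)
a_1 = 1: 72/1  (≤ bound)
a_2 = 1: 143/2  (≤ bound)
a_3 = 33: 4791/67  (≤ bound)
a_4 = 1: 4934/69  (≤ bound)
a_5 = 4: 24527/343  (≤ bound)
a_6 = 12: 299258/4185  (> 2194, stop)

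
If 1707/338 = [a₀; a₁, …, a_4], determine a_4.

2

1707 ÷ 338 → quotient 5, remainder 17
338 ÷ 17 → quotient 19, remainder 15
17 ÷ 15 → quotient 1, remainder 2
15 ÷ 2 → quotient 7, remainder 1
2 ÷ 1 → quotient 2, remainder 0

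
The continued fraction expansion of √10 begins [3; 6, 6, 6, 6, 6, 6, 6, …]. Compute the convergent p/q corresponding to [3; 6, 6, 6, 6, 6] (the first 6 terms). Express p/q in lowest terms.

27379/8658

Start with 6.
6 + 1/(6/1) = 6 + 1/6 = 37/6
6 + 1/(37/6) = 6 + 6/37 = 228/37
6 + 1/(228/37) = 6 + 37/228 = 1405/228
6 + 1/(1405/228) = 6 + 228/1405 = 8658/1405
3 + 1/(8658/1405) = 3 + 1405/8658 = 27379/8658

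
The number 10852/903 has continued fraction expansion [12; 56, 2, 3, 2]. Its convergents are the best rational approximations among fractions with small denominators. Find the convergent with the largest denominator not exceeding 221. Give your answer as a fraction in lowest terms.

1358/113

a_0 = 12: 12/1  (≤ bound)
a_1 = 56: 673/56  (≤ bound)
a_2 = 2: 1358/113  (≤ bound)
a_3 = 3: 4747/395  (> 221, stop)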